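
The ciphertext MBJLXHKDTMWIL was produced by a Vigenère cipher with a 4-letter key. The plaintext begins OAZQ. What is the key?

YBKV

Subtract each crib letter from the matching ciphertext letter (mod 26):
M(12)−O(14)=-2≡24 → Y
B(1)−A(0)=1 → B
J(9)−Z(25)=-16≡10 → K
L(11)−Q(16)=-5≡21 → V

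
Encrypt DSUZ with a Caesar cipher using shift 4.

D(3): 3+4=7 → H
S(18): 18+4=22 → W
U(20): 20+4=24 → Y
Z(25): 25+4=29≡3 → D

HWYD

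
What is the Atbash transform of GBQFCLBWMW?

G(6) → T(19)
B(1) → Y(24)
Q(16) → J(9)
F(5) → U(20)
C(2) → X(23)
L(11) → O(14)
B(1) → Y(24)
W(22) → D(3)
M(12) → N(13)
W(22) → D(3)

TYJUXOYDND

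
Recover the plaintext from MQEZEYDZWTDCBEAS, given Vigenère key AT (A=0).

MXEGEFDGWADJBLAZ

Repeat the key across the ciphertext: ATATATATATATATAT
M(12)−A(0): 12 → M
Q(16)−T(19): -3≡23 → X
E(4)−A(0): 4 → E
Z(25)−T(19): 6 → G
E(4)−A(0): 4 → E
Y(24)−T(19): 5 → F
D(3)−A(0): 3 → D
Z(25)−T(19): 6 → G
W(22)−A(0): 22 → W
T(19)−T(19): 0 → A
D(3)−A(0): 3 → D
C(2)−T(19): -17≡9 → J
B(1)−A(0): 1 → B
E(4)−T(19): -15≡11 → L
A(0)−A(0): 0 → A
S(18)−T(19): -1≡25 → Z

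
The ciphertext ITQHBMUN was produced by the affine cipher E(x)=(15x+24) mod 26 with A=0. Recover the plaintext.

SRWLVUYB

The inverse of 15 mod 26 is 7, since 15·7=105≡1. Apply D(y)=7·(y−24) mod 26:
I(8): 7·(8−24)=-112≡18 → S
T(19): 7·(19−24)=-35≡17 → R
Q(16): 7·(16−24)=-56≡22 → W
H(7): 7·(7−24)=-119≡11 → L
B(1): 7·(1−24)=-161≡21 → V
M(12): 7·(12−24)=-84≡20 → U
U(20): 7·(20−24)=-28≡24 → Y
N(13): 7·(13−24)=-77≡1 → B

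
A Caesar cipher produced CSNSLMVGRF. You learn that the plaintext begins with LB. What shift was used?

17

From the crib: C(2)−L(11)=-9≡17, so the shift is 17.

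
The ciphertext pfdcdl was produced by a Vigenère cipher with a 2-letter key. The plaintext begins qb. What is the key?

Subtract each crib letter from the matching ciphertext letter (mod 26):
p(15)−q(16)=-1≡25 → z
f(5)−b(1)=4 → e

ze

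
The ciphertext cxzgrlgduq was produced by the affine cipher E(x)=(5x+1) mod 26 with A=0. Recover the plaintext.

The inverse of 5 mod 26 is 21, since 5·21=105≡1. Apply D(y)=21·(y−1) mod 26:
c(2): 21·(2−1)=21 → v
x(23): 21·(23−1)=462≡20 → u
z(25): 21·(25−1)=504≡10 → k
g(6): 21·(6−1)=105≡1 → b
r(17): 21·(17−1)=336≡24 → y
l(11): 21·(11−1)=210≡2 → c
g(6): 21·(6−1)=105≡1 → b
d(3): 21·(3−1)=42≡16 → q
u(20): 21·(20−1)=399≡9 → j
q(16): 21·(16−1)=315≡3 → d

vukbycbqjd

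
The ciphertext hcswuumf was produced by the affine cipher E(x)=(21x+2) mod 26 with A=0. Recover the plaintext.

zacwmmyp

The inverse of 21 mod 26 is 5, since 21·5=105≡1. Apply D(y)=5·(y−2) mod 26:
h(7): 5·(7−2)=25 → z
c(2): 5·(2−2)=0 → a
s(18): 5·(18−2)=80≡2 → c
w(22): 5·(22−2)=100≡22 → w
u(20): 5·(20−2)=90≡12 → m
u(20): 5·(20−2)=90≡12 → m
m(12): 5·(12−2)=50≡24 → y
f(5): 5·(5−2)=15 → p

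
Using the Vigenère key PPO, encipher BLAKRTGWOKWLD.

Repeat the key across the message: PPOPPOPPOPPOP
B(1)+P(15): 16 → Q
L(11)+P(15): 26≡0 → A
A(0)+O(14): 14 → O
K(10)+P(15): 25 → Z
R(17)+P(15): 32≡6 → G
T(19)+O(14): 33≡7 → H
G(6)+P(15): 21 → V
W(22)+P(15): 37≡11 → L
O(14)+O(14): 28≡2 → C
K(10)+P(15): 25 → Z
W(22)+P(15): 37≡11 → L
L(11)+O(14): 25 → Z
D(3)+P(15): 18 → S

QAOZGHVLCZLZS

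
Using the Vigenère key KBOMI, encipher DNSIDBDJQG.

NOGULLEXCO

Repeat the key across the message: KBOMIKBOMI
D(3)+K(10): 13 → N
N(13)+B(1): 14 → O
S(18)+O(14): 32≡6 → G
I(8)+M(12): 20 → U
D(3)+I(8): 11 → L
B(1)+K(10): 11 → L
D(3)+B(1): 4 → E
J(9)+O(14): 23 → X
Q(16)+M(12): 28≡2 → C
G(6)+I(8): 14 → O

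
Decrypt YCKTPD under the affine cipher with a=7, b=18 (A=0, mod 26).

The inverse of 7 mod 26 is 15, since 7·15=105≡1. Apply D(y)=15·(y−18) mod 26:
Y(24): 15·(24−18)=90≡12 → M
C(2): 15·(2−18)=-240≡20 → U
K(10): 15·(10−18)=-120≡10 → K
T(19): 15·(19−18)=15 → P
P(15): 15·(15−18)=-45≡7 → H
D(3): 15·(3−18)=-225≡9 → J

MUKPHJ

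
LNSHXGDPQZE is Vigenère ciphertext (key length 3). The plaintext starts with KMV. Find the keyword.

BBX

Subtract each crib letter from the matching ciphertext letter (mod 26):
L(11)−K(10)=1 → B
N(13)−M(12)=1 → B
S(18)−V(21)=-3≡23 → X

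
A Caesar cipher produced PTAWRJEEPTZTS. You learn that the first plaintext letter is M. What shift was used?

From the crib: P(15)−M(12)=3, so the shift is 3.

3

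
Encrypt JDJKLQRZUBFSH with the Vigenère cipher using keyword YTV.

Repeat the key across the message: YTVYTVYTVYTVY
J(9)+Y(24): 33≡7 → H
D(3)+T(19): 22 → W
J(9)+V(21): 30≡4 → E
K(10)+Y(24): 34≡8 → I
L(11)+T(19): 30≡4 → E
Q(16)+V(21): 37≡11 → L
R(17)+Y(24): 41≡15 → P
Z(25)+T(19): 44≡18 → S
U(20)+V(21): 41≡15 → P
B(1)+Y(24): 25 → Z
F(5)+T(19): 24 → Y
S(18)+V(21): 39≡13 → N
H(7)+Y(24): 31≡5 → F

HWEIELPSPZYNF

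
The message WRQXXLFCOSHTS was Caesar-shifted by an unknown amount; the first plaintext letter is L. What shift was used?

11

From the crib: W(22)−L(11)=11, so the shift is 11.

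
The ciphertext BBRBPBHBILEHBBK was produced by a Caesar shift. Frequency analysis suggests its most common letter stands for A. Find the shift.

1

The most frequent ciphertext letter is B (appears 7 times).
B is position 1; A is position 0.
Shift = 1.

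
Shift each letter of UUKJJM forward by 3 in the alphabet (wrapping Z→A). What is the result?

XXNMMP

U(20): 20+3=23 → X
U(20): 20+3=23 → X
K(10): 10+3=13 → N
J(9): 9+3=12 → M
J(9): 9+3=12 → M
M(12): 12+3=15 → P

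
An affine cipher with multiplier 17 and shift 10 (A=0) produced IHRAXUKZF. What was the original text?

GJFENWAHP

The inverse of 17 mod 26 is 23, since 17·23=391≡1. Apply D(y)=23·(y−10) mod 26:
I(8): 23·(8−10)=-46≡6 → G
H(7): 23·(7−10)=-69≡9 → J
R(17): 23·(17−10)=161≡5 → F
A(0): 23·(0−10)=-230≡4 → E
X(23): 23·(23−10)=299≡13 → N
U(20): 23·(20−10)=230≡22 → W
K(10): 23·(10−10)=0 → A
Z(25): 23·(25−10)=345≡7 → H
F(5): 23·(5−10)=-115≡15 → P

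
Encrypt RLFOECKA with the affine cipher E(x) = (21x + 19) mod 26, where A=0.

R(17): 21·17+19=376≡12 → M
L(11): 21·11+19=250≡16 → Q
F(5): 21·5+19=124≡20 → U
O(14): 21·14+19=313≡1 → B
E(4): 21·4+19=103≡25 → Z
C(2): 21·2+19=61≡9 → J
K(10): 21·10+19=229≡21 → V
A(0): 21·0+19=19 → T

MQUBZJVT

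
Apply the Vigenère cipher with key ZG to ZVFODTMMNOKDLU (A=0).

Repeat the key across the message: ZGZGZGZGZGZGZG
Z(25)+Z(25): 50≡24 → Y
V(21)+G(6): 27≡1 → B
F(5)+Z(25): 30≡4 → E
O(14)+G(6): 20 → U
D(3)+Z(25): 28≡2 → C
T(19)+G(6): 25 → Z
M(12)+Z(25): 37≡11 → L
M(12)+G(6): 18 → S
N(13)+Z(25): 38≡12 → M
O(14)+G(6): 20 → U
K(10)+Z(25): 35≡9 → J
D(3)+G(6): 9 → J
L(11)+Z(25): 36≡10 → K
U(20)+G(6): 26≡0 → A

YBEUCZLSMUJJKA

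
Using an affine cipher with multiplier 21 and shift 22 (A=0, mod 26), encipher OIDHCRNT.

O(14): 21·14+22=316≡4 → E
I(8): 21·8+22=190≡8 → I
D(3): 21·3+22=85≡7 → H
H(7): 21·7+22=169≡13 → N
C(2): 21·2+22=64≡12 → M
R(17): 21·17+22=379≡15 → P
N(13): 21·13+22=295≡9 → J
T(19): 21·19+22=421≡5 → F

EIHNMPJF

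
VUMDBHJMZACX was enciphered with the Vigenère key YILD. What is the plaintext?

XMBADZYJBSRU

Repeat the key across the ciphertext: YILDYILDYILD
V(21)−Y(24): -3≡23 → X
U(20)−I(8): 12 → M
M(12)−L(11): 1 → B
D(3)−D(3): 0 → A
B(1)−Y(24): -23≡3 → D
H(7)−I(8): -1≡25 → Z
J(9)−L(11): -2≡24 → Y
M(12)−D(3): 9 → J
Z(25)−Y(24): 1 → B
A(0)−I(8): -8≡18 → S
C(2)−L(11): -9≡17 → R
X(23)−D(3): 20 → U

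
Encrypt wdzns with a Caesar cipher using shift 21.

ryuin

w(22): 22+21=43≡17 → r
d(3): 3+21=24 → y
z(25): 25+21=46≡20 → u
n(13): 13+21=34≡8 → i
s(18): 18+21=39≡13 → n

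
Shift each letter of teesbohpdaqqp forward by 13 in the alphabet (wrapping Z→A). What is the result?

t(19): 19+13=32≡6 → g
e(4): 4+13=17 → r
e(4): 4+13=17 → r
s(18): 18+13=31≡5 → f
b(1): 1+13=14 → o
o(14): 14+13=27≡1 → b
h(7): 7+13=20 → u
p(15): 15+13=28≡2 → c
d(3): 3+13=16 → q
a(0): 0+13=13 → n
q(16): 16+13=29≡3 → d
q(16): 16+13=29≡3 → d
p(15): 15+13=28≡2 → c

grrfobucqnddc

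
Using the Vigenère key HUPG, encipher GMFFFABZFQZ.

NGULMUQFMKO

Repeat the key across the message: HUPGHUPGHUP
G(6)+H(7): 13 → N
M(12)+U(20): 32≡6 → G
F(5)+P(15): 20 → U
F(5)+G(6): 11 → L
F(5)+H(7): 12 → M
A(0)+U(20): 20 → U
B(1)+P(15): 16 → Q
Z(25)+G(6): 31≡5 → F
F(5)+H(7): 12 → M
Q(16)+U(20): 36≡10 → K
Z(25)+P(15): 40≡14 → O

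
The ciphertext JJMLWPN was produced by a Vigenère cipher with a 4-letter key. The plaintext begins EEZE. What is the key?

Subtract each crib letter from the matching ciphertext letter (mod 26):
J(9)−E(4)=5 → F
J(9)−E(4)=5 → F
M(12)−Z(25)=-13≡13 → N
L(11)−E(4)=7 → H

FFNH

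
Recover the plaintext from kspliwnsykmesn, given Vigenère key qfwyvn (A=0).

Repeat the key across the ciphertext: qfwyvnqfwyvnqf
k(10)−q(16): -6≡20 → u
s(18)−f(5): 13 → n
p(15)−w(22): -7≡19 → t
l(11)−y(24): -13≡13 → n
i(8)−v(21): -13≡13 → n
w(22)−n(13): 9 → j
n(13)−q(16): -3≡23 → x
s(18)−f(5): 13 → n
y(24)−w(22): 2 → c
k(10)−y(24): -14≡12 → m
m(12)−v(21): -9≡17 → r
e(4)−n(13): -9≡17 → r
s(18)−q(16): 2 → c
n(13)−f(5): 8 → i

untnnjxncmrrci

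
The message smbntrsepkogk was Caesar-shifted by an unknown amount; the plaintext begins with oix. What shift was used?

From the crib: s(18)−o(14)=4, so the shift is 4.

4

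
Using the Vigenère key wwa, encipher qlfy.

mhfu

Repeat the key across the message: wwaw
q(16)+w(22): 38≡12 → m
l(11)+w(22): 33≡7 → h
f(5)+a(0): 5 → f
y(24)+w(22): 46≡20 → u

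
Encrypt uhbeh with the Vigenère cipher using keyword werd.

qlshd

Repeat the key across the message: werdw
u(20)+w(22): 42≡16 → q
h(7)+e(4): 11 → l
b(1)+r(17): 18 → s
e(4)+d(3): 7 → h
h(7)+w(22): 29≡3 → d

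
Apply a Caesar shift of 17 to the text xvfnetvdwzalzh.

x(23): 23+17=40≡14 → o
v(21): 21+17=38≡12 → m
f(5): 5+17=22 → w
n(13): 13+17=30≡4 → e
e(4): 4+17=21 → v
t(19): 19+17=36≡10 → k
v(21): 21+17=38≡12 → m
d(3): 3+17=20 → u
w(22): 22+17=39≡13 → n
z(25): 25+17=42≡16 → q
a(0): 0+17=17 → r
l(11): 11+17=28≡2 → c
z(25): 25+17=42≡16 → q
h(7): 7+17=24 → y

omwevkmunqrcqy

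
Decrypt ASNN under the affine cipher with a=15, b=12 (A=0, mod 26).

UQHH

The inverse of 15 mod 26 is 7, since 15·7=105≡1. Apply D(y)=7·(y−12) mod 26:
A(0): 7·(0−12)=-84≡20 → U
S(18): 7·(18−12)=42≡16 → Q
N(13): 7·(13−12)=7 → H
N(13): 7·(13−12)=7 → H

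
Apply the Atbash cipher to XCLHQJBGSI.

CXOSJQYTHR

X(23) → C(2)
C(2) → X(23)
L(11) → O(14)
H(7) → S(18)
Q(16) → J(9)
J(9) → Q(16)
B(1) → Y(24)
G(6) → T(19)
S(18) → H(7)
I(8) → R(17)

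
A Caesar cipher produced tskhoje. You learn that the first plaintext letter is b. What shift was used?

18

From the crib: t(19)−b(1)=18, so the shift is 18.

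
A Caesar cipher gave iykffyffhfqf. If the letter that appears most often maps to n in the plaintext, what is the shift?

The most frequent ciphertext letter is f (appears 6 times).
f is position 5; n is position 13.
Shift = -8≡18.

18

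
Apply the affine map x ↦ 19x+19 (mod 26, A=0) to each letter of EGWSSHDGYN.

RDVXXWYDHG

E(4): 19·4+19=95≡17 → R
G(6): 19·6+19=133≡3 → D
W(22): 19·22+19=437≡21 → V
S(18): 19·18+19=361≡23 → X
S(18): 19·18+19=361≡23 → X
H(7): 19·7+19=152≡22 → W
D(3): 19·3+19=76≡24 → Y
G(6): 19·6+19=133≡3 → D
Y(24): 19·24+19=475≡7 → H
N(13): 19·13+19=266≡6 → G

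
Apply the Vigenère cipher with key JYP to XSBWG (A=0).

GQQFE

Repeat the key across the message: JYPJY
X(23)+J(9): 32≡6 → G
S(18)+Y(24): 42≡16 → Q
B(1)+P(15): 16 → Q
W(22)+J(9): 31≡5 → F
G(6)+Y(24): 30≡4 → E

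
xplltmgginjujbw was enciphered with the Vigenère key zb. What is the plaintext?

yomkulhfjmktkax

Repeat the key across the ciphertext: zbzbzbzbzbzbzbz
x(23)−z(25): -2≡24 → y
p(15)−b(1): 14 → o
l(11)−z(25): -14≡12 → m
l(11)−b(1): 10 → k
t(19)−z(25): -6≡20 → u
m(12)−b(1): 11 → l
g(6)−z(25): -19≡7 → h
g(6)−b(1): 5 → f
i(8)−z(25): -17≡9 → j
n(13)−b(1): 12 → m
j(9)−z(25): -16≡10 → k
u(20)−b(1): 19 → t
j(9)−z(25): -16≡10 → k
b(1)−b(1): 0 → a
w(22)−z(25): -3≡23 → x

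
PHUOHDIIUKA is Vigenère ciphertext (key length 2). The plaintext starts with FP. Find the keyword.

Subtract each crib letter from the matching ciphertext letter (mod 26):
P(15)−F(5)=10 → K
H(7)−P(15)=-8≡18 → S

KS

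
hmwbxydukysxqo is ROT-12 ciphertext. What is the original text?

h(7): 7−12=-5≡21 → v
m(12): 12−12=0 → a
w(22): 22−12=10 → k
b(1): 1−12=-11≡15 → p
x(23): 23−12=11 → l
y(24): 24−12=12 → m
d(3): 3−12=-9≡17 → r
u(20): 20−12=8 → i
k(10): 10−12=-2≡24 → y
y(24): 24−12=12 → m
s(18): 18−12=6 → g
x(23): 23−12=11 → l
q(16): 16−12=4 → e
o(14): 14−12=2 → c

vakplmriymglec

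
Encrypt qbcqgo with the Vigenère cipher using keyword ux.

Repeat the key across the message: uxuxux
q(16)+u(20): 36≡10 → k
b(1)+x(23): 24 → y
c(2)+u(20): 22 → w
q(16)+x(23): 39≡13 → n
g(6)+u(20): 26≡0 → a
o(14)+x(23): 37≡11 → l

kywnal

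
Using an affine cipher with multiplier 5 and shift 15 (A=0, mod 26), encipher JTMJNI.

J(9): 5·9+15=60≡8 → I
T(19): 5·19+15=110≡6 → G
M(12): 5·12+15=75≡23 → X
J(9): 5·9+15=60≡8 → I
N(13): 5·13+15=80≡2 → C
I(8): 5·8+15=55≡3 → D

IGXICD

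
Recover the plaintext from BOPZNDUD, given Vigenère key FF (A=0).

WJKUIYPY

Repeat the key across the ciphertext: FFFFFFFF
B(1)−F(5): -4≡22 → W
O(14)−F(5): 9 → J
P(15)−F(5): 10 → K
Z(25)−F(5): 20 → U
N(13)−F(5): 8 → I
D(3)−F(5): -2≡24 → Y
U(20)−F(5): 15 → P
D(3)−F(5): -2≡24 → Y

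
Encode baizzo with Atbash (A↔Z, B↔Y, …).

yzraal

b(1) → y(24)
a(0) → z(25)
i(8) → r(17)
z(25) → a(0)
z(25) → a(0)
o(14) → l(11)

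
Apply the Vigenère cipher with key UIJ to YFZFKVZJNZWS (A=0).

SNIZSETRWTEB

Repeat the key across the message: UIJUIJUIJUIJ
Y(24)+U(20): 44≡18 → S
F(5)+I(8): 13 → N
Z(25)+J(9): 34≡8 → I
F(5)+U(20): 25 → Z
K(10)+I(8): 18 → S
V(21)+J(9): 30≡4 → E
Z(25)+U(20): 45≡19 → T
J(9)+I(8): 17 → R
N(13)+J(9): 22 → W
Z(25)+U(20): 45≡19 → T
W(22)+I(8): 30≡4 → E
S(18)+J(9): 27≡1 → B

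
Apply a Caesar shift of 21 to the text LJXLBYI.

L(11): 11+21=32≡6 → G
J(9): 9+21=30≡4 → E
X(23): 23+21=44≡18 → S
L(11): 11+21=32≡6 → G
B(1): 1+21=22 → W
Y(24): 24+21=45≡19 → T
I(8): 8+21=29≡3 → D

GESGWTD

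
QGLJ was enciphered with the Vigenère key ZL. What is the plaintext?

RVMY

Repeat the key across the ciphertext: ZLZL
Q(16)−Z(25): -9≡17 → R
G(6)−L(11): -5≡21 → V
L(11)−Z(25): -14≡12 → M
J(9)−L(11): -2≡24 → Y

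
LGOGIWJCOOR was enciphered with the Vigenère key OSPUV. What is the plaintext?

Repeat the key across the ciphertext: OSPUVOSPUVO
L(11)−O(14): -3≡23 → X
G(6)−S(18): -12≡14 → O
O(14)−P(15): -1≡25 → Z
G(6)−U(20): -14≡12 → M
I(8)−V(21): -13≡13 → N
W(22)−O(14): 8 → I
J(9)−S(18): -9≡17 → R
C(2)−P(15): -13≡13 → N
O(14)−U(20): -6≡20 → U
O(14)−V(21): -7≡19 → T
R(17)−O(14): 3 → D

XOZMNIRNUTD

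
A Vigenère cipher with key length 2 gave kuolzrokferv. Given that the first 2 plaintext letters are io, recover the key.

cg

Subtract each crib letter from the matching ciphertext letter (mod 26):
k(10)−i(8)=2 → c
u(20)−o(14)=6 → g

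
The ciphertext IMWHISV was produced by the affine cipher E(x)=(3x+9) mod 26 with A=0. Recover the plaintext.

RBNIRDE

The inverse of 3 mod 26 is 9, since 3·9=27≡1. Apply D(y)=9·(y−9) mod 26:
I(8): 9·(8−9)=-9≡17 → R
M(12): 9·(12−9)=27≡1 → B
W(22): 9·(22−9)=117≡13 → N
H(7): 9·(7−9)=-18≡8 → I
I(8): 9·(8−9)=-9≡17 → R
S(18): 9·(18−9)=81≡3 → D
V(21): 9·(21−9)=108≡4 → E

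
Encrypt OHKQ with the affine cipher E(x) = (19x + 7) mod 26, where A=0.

O(14): 19·14+7=273≡13 → N
H(7): 19·7+7=140≡10 → K
K(10): 19·10+7=197≡15 → P
Q(16): 19·16+7=311≡25 → Z

NKPZ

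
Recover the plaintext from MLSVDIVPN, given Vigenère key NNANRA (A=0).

Repeat the key across the ciphertext: NNANRANNA
M(12)−N(13): -1≡25 → Z
L(11)−N(13): -2≡24 → Y
S(18)−A(0): 18 → S
V(21)−N(13): 8 → I
D(3)−R(17): -14≡12 → M
I(8)−A(0): 8 → I
V(21)−N(13): 8 → I
P(15)−N(13): 2 → C
N(13)−A(0): 13 → N

ZYSIMIICN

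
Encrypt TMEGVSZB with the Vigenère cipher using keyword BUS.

Repeat the key across the message: BUSBUSBU
T(19)+B(1): 20 → U
M(12)+U(20): 32≡6 → G
E(4)+S(18): 22 → W
G(6)+B(1): 7 → H
V(21)+U(20): 41≡15 → P
S(18)+S(18): 36≡10 → K
Z(25)+B(1): 26≡0 → A
B(1)+U(20): 21 → V

UGWHPKAV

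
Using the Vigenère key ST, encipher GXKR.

Repeat the key across the message: STST
G(6)+S(18): 24 → Y
X(23)+T(19): 42≡16 → Q
K(10)+S(18): 28≡2 → C
R(17)+T(19): 36≡10 → K

YQCK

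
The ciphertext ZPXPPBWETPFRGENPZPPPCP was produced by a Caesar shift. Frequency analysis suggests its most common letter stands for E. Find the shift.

The most frequent ciphertext letter is P (appears 9 times).
P is position 15; E is position 4.
Shift = 11.

11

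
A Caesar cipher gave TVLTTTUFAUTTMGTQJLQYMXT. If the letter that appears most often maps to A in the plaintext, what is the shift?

19

The most frequent ciphertext letter is T (appears 8 times).
T is position 19; A is position 0.
Shift = 19.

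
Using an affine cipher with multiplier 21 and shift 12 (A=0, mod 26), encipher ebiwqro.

e(4): 21·4+12=96≡18 → s
b(1): 21·1+12=33≡7 → h
i(8): 21·8+12=180≡24 → y
w(22): 21·22+12=474≡6 → g
q(16): 21·16+12=348≡10 → k
r(17): 21·17+12=369≡5 → f
o(14): 21·14+12=306≡20 → u

shygkfu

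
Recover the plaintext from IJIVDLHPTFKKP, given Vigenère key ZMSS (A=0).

Repeat the key across the ciphertext: ZMSSZMSSZMSSZ
I(8)−Z(25): -17≡9 → J
J(9)−M(12): -3≡23 → X
I(8)−S(18): -10≡16 → Q
V(21)−S(18): 3 → D
D(3)−Z(25): -22≡4 → E
L(11)−M(12): -1≡25 → Z
H(7)−S(18): -11≡15 → P
P(15)−S(18): -3≡23 → X
T(19)−Z(25): -6≡20 → U
F(5)−M(12): -7≡19 → T
K(10)−S(18): -8≡18 → S
K(10)−S(18): -8≡18 → S
P(15)−Z(25): -10≡16 → Q

JXQDEZPXUTSSQ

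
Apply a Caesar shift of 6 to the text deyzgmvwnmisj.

d(3): 3+6=9 → j
e(4): 4+6=10 → k
y(24): 24+6=30≡4 → e
z(25): 25+6=31≡5 → f
g(6): 6+6=12 → m
m(12): 12+6=18 → s
v(21): 21+6=27≡1 → b
w(22): 22+6=28≡2 → c
n(13): 13+6=19 → t
m(12): 12+6=18 → s
i(8): 8+6=14 → o
s(18): 18+6=24 → y
j(9): 9+6=15 → p

jkefmsbctsoyp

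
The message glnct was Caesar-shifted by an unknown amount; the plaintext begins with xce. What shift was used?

From the crib: g(6)−x(23)=-17≡9, so the shift is 9.

9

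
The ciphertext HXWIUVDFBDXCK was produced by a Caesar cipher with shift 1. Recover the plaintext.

H(7): 7−1=6 → G
X(23): 23−1=22 → W
W(22): 22−1=21 → V
I(8): 8−1=7 → H
U(20): 20−1=19 → T
V(21): 21−1=20 → U
D(3): 3−1=2 → C
F(5): 5−1=4 → E
B(1): 1−1=0 → A
D(3): 3−1=2 → C
X(23): 23−1=22 → W
C(2): 2−1=1 → B
K(10): 10−1=9 → J

GWVHTUCEACWBJ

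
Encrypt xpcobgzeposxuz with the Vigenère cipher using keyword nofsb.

Repeat the key across the message: nofsbnofsbnofs
x(23)+n(13): 36≡10 → k
p(15)+o(14): 29≡3 → d
c(2)+f(5): 7 → h
o(14)+s(18): 32≡6 → g
b(1)+b(1): 2 → c
g(6)+n(13): 19 → t
z(25)+o(14): 39≡13 → n
e(4)+f(5): 9 → j
p(15)+s(18): 33≡7 → h
o(14)+b(1): 15 → p
s(18)+n(13): 31≡5 → f
x(23)+o(14): 37≡11 → l
u(20)+f(5): 25 → z
z(25)+s(18): 43≡17 → r

kdhgctnjhpflzr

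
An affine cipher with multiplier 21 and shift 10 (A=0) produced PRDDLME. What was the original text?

The inverse of 21 mod 26 is 5, since 21·5=105≡1. Apply D(y)=5·(y−10) mod 26:
P(15): 5·(15−10)=25 → Z
R(17): 5·(17−10)=35≡9 → J
D(3): 5·(3−10)=-35≡17 → R
D(3): 5·(3−10)=-35≡17 → R
L(11): 5·(11−10)=5 → F
M(12): 5·(12−10)=10 → K
E(4): 5·(4−10)=-30≡22 → W

ZJRRFKW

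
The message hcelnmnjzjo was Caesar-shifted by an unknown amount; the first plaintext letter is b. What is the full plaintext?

From the crib: h(7)−b(1)=6, so the shift is 6.
Subtract 6 from each ciphertext letter:
h(7): 7−6=1 → b
c(2): 2−6=-4≡22 → w
e(4): 4−6=-2≡24 → y
l(11): 11−6=5 → f
n(13): 13−6=7 → h
m(12): 12−6=6 → g
n(13): 13−6=7 → h
j(9): 9−6=3 → d
z(25): 25−6=19 → t
j(9): 9−6=3 → d
o(14): 14−6=8 → i

bwyfhghdtdi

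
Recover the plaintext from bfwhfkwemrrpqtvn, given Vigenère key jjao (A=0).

Repeat the key across the ciphertext: jjaojjaojjaojjao
b(1)−j(9): -8≡18 → s
f(5)−j(9): -4≡22 → w
w(22)−a(0): 22 → w
h(7)−o(14): -7≡19 → t
f(5)−j(9): -4≡22 → w
k(10)−j(9): 1 → b
w(22)−a(0): 22 → w
e(4)−o(14): -10≡16 → q
m(12)−j(9): 3 → d
r(17)−j(9): 8 → i
r(17)−a(0): 17 → r
p(15)−o(14): 1 → b
q(16)−j(9): 7 → h
t(19)−j(9): 10 → k
v(21)−a(0): 21 → v
n(13)−o(14): -1≡25 → z

swwtwbwqdirbhkvz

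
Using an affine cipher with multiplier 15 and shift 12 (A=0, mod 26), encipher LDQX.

VFST

L(11): 15·11+12=177≡21 → V
D(3): 15·3+12=57≡5 → F
Q(16): 15·16+12=252≡18 → S
X(23): 15·23+12=357≡19 → T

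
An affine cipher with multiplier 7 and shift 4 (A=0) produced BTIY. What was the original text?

The inverse of 7 mod 26 is 15, since 7·15=105≡1. Apply D(y)=15·(y−4) mod 26:
B(1): 15·(1−4)=-45≡7 → H
T(19): 15·(19−4)=225≡17 → R
I(8): 15·(8−4)=60≡8 → I
Y(24): 15·(24−4)=300≡14 → O

HRIO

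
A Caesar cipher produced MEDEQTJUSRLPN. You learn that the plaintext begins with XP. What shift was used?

From the crib: M(12)−X(23)=-11≡15, so the shift is 15.

15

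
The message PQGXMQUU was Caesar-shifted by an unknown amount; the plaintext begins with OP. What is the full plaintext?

From the crib: P(15)−O(14)=1, so the shift is 1.
Subtract 1 from each ciphertext letter:
P(15): 15−1=14 → O
Q(16): 16−1=15 → P
G(6): 6−1=5 → F
X(23): 23−1=22 → W
M(12): 12−1=11 → L
Q(16): 16−1=15 → P
U(20): 20−1=19 → T
U(20): 20−1=19 → T

OPFWLPTT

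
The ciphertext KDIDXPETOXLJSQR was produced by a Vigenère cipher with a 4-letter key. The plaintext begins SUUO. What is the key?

SJOP

Subtract each crib letter from the matching ciphertext letter (mod 26):
K(10)−S(18)=-8≡18 → S
D(3)−U(20)=-17≡9 → J
I(8)−U(20)=-12≡14 → O
D(3)−O(14)=-11≡15 → P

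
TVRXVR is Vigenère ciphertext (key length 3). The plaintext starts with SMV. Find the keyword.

BJW

Subtract each crib letter from the matching ciphertext letter (mod 26):
T(19)−S(18)=1 → B
V(21)−M(12)=9 → J
R(17)−V(21)=-4≡22 → W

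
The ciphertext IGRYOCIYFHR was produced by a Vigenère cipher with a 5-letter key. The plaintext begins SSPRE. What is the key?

QOCHK

Subtract each crib letter from the matching ciphertext letter (mod 26):
I(8)−S(18)=-10≡16 → Q
G(6)−S(18)=-12≡14 → O
R(17)−P(15)=2 → C
Y(24)−R(17)=7 → H
O(14)−E(4)=10 → K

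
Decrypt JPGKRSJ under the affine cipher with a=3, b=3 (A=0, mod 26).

The inverse of 3 mod 26 is 9, since 3·9=27≡1. Apply D(y)=9·(y−3) mod 26:
J(9): 9·(9−3)=54≡2 → C
P(15): 9·(15−3)=108≡4 → E
G(6): 9·(6−3)=27≡1 → B
K(10): 9·(10−3)=63≡11 → L
R(17): 9·(17−3)=126≡22 → W
S(18): 9·(18−3)=135≡5 → F
J(9): 9·(9−3)=54≡2 → C

CEBLWFC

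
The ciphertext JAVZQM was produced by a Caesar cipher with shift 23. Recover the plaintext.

MDYCTP

J(9): 9−23=-14≡12 → M
A(0): 0−23=-23≡3 → D
V(21): 21−23=-2≡24 → Y
Z(25): 25−23=2 → C
Q(16): 16−23=-7≡19 → T
M(12): 12−23=-11≡15 → P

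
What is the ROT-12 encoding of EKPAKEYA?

QWBMWQKM

E(4): 4+12=16 → Q
K(10): 10+12=22 → W
P(15): 15+12=27≡1 → B
A(0): 0+12=12 → M
K(10): 10+12=22 → W
E(4): 4+12=16 → Q
Y(24): 24+12=36≡10 → K
A(0): 0+12=12 → M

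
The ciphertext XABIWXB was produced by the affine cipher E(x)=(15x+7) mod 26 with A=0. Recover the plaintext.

IDKHBIK

The inverse of 15 mod 26 is 7, since 15·7=105≡1. Apply D(y)=7·(y−7) mod 26:
X(23): 7·(23−7)=112≡8 → I
A(0): 7·(0−7)=-49≡3 → D
B(1): 7·(1−7)=-42≡10 → K
I(8): 7·(8−7)=7 → H
W(22): 7·(22−7)=105≡1 → B
X(23): 7·(23−7)=112≡8 → I
B(1): 7·(1−7)=-42≡10 → K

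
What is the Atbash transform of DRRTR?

WIIGI

D(3) → W(22)
R(17) → I(8)
R(17) → I(8)
T(19) → G(6)
R(17) → I(8)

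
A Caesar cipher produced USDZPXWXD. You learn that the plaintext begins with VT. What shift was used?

From the crib: U(20)−V(21)=-1≡25, so the shift is 25.

25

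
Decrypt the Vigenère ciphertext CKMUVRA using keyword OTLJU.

Repeat the key across the ciphertext: OTLJUOT
C(2)−O(14): -12≡14 → O
K(10)−T(19): -9≡17 → R
M(12)−L(11): 1 → B
U(20)−J(9): 11 → L
V(21)−U(20): 1 → B
R(17)−O(14): 3 → D
A(0)−T(19): -19≡7 → H

ORBLBDH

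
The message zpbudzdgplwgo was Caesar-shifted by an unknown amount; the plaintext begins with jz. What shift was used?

From the crib: z(25)−j(9)=16, so the shift is 16.

16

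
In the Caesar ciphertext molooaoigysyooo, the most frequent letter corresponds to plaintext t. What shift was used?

21

The most frequent ciphertext letter is o (appears 7 times).
o is position 14; t is position 19.
Shift = -5≡21.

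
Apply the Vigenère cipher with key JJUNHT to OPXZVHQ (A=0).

Repeat the key across the message: JJUNHTJ
O(14)+J(9): 23 → X
P(15)+J(9): 24 → Y
X(23)+U(20): 43≡17 → R
Z(25)+N(13): 38≡12 → M
V(21)+H(7): 28≡2 → C
H(7)+T(19): 26≡0 → A
Q(16)+J(9): 25 → Z

XYRMCAZ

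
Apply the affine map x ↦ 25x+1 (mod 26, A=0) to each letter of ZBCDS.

Z(25): 25·25+1=626≡2 → C
B(1): 25·1+1=26≡0 → A
C(2): 25·2+1=51≡25 → Z
D(3): 25·3+1=76≡24 → Y
S(18): 25·18+1=451≡9 → J

CAZYJ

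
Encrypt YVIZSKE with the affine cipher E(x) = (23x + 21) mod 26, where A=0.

Y(24): 23·24+21=573≡1 → B
V(21): 23·21+21=504≡10 → K
I(8): 23·8+21=205≡23 → X
Z(25): 23·25+21=596≡24 → Y
S(18): 23·18+21=435≡19 → T
K(10): 23·10+21=251≡17 → R
E(4): 23·4+21=113≡9 → J

BKXYTRJ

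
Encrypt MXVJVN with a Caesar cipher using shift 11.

XIGUGY

M(12): 12+11=23 → X
X(23): 23+11=34≡8 → I
V(21): 21+11=32≡6 → G
J(9): 9+11=20 → U
V(21): 21+11=32≡6 → G
N(13): 13+11=24 → Y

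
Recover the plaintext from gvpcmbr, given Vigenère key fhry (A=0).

boyehua

Repeat the key across the ciphertext: fhryfhr
g(6)−f(5): 1 → b
v(21)−h(7): 14 → o
p(15)−r(17): -2≡24 → y
c(2)−y(24): -22≡4 → e
m(12)−f(5): 7 → h
b(1)−h(7): -6≡20 → u
r(17)−r(17): 0 → a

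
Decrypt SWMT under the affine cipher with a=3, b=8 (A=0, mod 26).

The inverse of 3 mod 26 is 9, since 3·9=27≡1. Apply D(y)=9·(y−8) mod 26:
S(18): 9·(18−8)=90≡12 → M
W(22): 9·(22−8)=126≡22 → W
M(12): 9·(12−8)=36≡10 → K
T(19): 9·(19−8)=99≡21 → V

MWKV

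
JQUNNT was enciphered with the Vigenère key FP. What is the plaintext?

EBPYIE

Repeat the key across the ciphertext: FPFPFP
J(9)−F(5): 4 → E
Q(16)−P(15): 1 → B
U(20)−F(5): 15 → P
N(13)−P(15): -2≡24 → Y
N(13)−F(5): 8 → I
T(19)−P(15): 4 → E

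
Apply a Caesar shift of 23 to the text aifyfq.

a(0): 0+23=23 → x
i(8): 8+23=31≡5 → f
f(5): 5+23=28≡2 → c
y(24): 24+23=47≡21 → v
f(5): 5+23=28≡2 → c
q(16): 16+23=39≡13 → n

xfcvcn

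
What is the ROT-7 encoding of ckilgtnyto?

jrpsnaufav

c(2): 2+7=9 → j
k(10): 10+7=17 → r
i(8): 8+7=15 → p
l(11): 11+7=18 → s
g(6): 6+7=13 → n
t(19): 19+7=26≡0 → a
n(13): 13+7=20 → u
y(24): 24+7=31≡5 → f
t(19): 19+7=26≡0 → a
o(14): 14+7=21 → v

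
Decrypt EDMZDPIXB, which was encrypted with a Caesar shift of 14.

QPYLPBUJN

E(4): 4−14=-10≡16 → Q
D(3): 3−14=-11≡15 → P
M(12): 12−14=-2≡24 → Y
Z(25): 25−14=11 → L
D(3): 3−14=-11≡15 → P
P(15): 15−14=1 → B
I(8): 8−14=-6≡20 → U
X(23): 23−14=9 → J
B(1): 1−14=-13≡13 → N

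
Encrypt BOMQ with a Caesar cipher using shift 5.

B(1): 1+5=6 → G
O(14): 14+5=19 → T
M(12): 12+5=17 → R
Q(16): 16+5=21 → V

GTRV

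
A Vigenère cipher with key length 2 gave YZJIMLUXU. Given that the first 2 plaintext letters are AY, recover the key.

Subtract each crib letter from the matching ciphertext letter (mod 26):
Y(24)−A(0)=24 → Y
Z(25)−Y(24)=1 → B

YB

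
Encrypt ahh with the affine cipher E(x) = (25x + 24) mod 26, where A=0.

a(0): 25·0+24=24 → y
h(7): 25·7+24=199≡17 → r
h(7): 25·7+24=199≡17 → r

yrr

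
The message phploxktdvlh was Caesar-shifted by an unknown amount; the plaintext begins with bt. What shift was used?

From the crib: p(15)−b(1)=14, so the shift is 14.

14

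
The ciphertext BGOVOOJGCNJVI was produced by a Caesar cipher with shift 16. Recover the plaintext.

B(1): 1−16=-15≡11 → L
G(6): 6−16=-10≡16 → Q
O(14): 14−16=-2≡24 → Y
V(21): 21−16=5 → F
O(14): 14−16=-2≡24 → Y
O(14): 14−16=-2≡24 → Y
J(9): 9−16=-7≡19 → T
G(6): 6−16=-10≡16 → Q
C(2): 2−16=-14≡12 → M
N(13): 13−16=-3≡23 → X
J(9): 9−16=-7≡19 → T
V(21): 21−16=5 → F
I(8): 8−16=-8≡18 → S

LQYFYYTQMXTFS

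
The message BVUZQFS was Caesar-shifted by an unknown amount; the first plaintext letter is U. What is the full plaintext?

UONSJYL

From the crib: B(1)−U(20)=-19≡7, so the shift is 7.
Subtract 7 from each ciphertext letter:
B(1): 1−7=-6≡20 → U
V(21): 21−7=14 → O
U(20): 20−7=13 → N
Z(25): 25−7=18 → S
Q(16): 16−7=9 → J
F(5): 5−7=-2≡24 → Y
S(18): 18−7=11 → L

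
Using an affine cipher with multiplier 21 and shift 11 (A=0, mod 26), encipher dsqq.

wzjj

d(3): 21·3+11=74≡22 → w
s(18): 21·18+11=389≡25 → z
q(16): 21·16+11=347≡9 → j
q(16): 21·16+11=347≡9 → j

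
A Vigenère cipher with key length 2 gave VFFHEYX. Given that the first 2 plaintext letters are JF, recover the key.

Subtract each crib letter from the matching ciphertext letter (mod 26):
V(21)−J(9)=12 → M
F(5)−F(5)=0 → A

MA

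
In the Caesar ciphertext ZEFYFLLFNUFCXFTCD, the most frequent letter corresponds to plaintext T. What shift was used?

The most frequent ciphertext letter is F (appears 5 times).
F is position 5; T is position 19.
Shift = -14≡12.

12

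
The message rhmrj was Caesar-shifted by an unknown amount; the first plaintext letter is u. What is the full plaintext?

ukpum

From the crib: r(17)−u(20)=-3≡23, so the shift is 23.
Subtract 23 from each ciphertext letter:
r(17): 17−23=-6≡20 → u
h(7): 7−23=-16≡10 → k
m(12): 12−23=-11≡15 → p
r(17): 17−23=-6≡20 → u
j(9): 9−23=-14≡12 → m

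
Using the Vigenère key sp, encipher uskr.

Repeat the key across the message: spsp
u(20)+s(18): 38≡12 → m
s(18)+p(15): 33≡7 → h
k(10)+s(18): 28≡2 → c
r(17)+p(15): 32≡6 → g

mhcg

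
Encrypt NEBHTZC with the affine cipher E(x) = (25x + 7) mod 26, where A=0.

UDGAOIF

N(13): 25·13+7=332≡20 → U
E(4): 25·4+7=107≡3 → D
B(1): 25·1+7=32≡6 → G
H(7): 25·7+7=182≡0 → A
T(19): 25·19+7=482≡14 → O
Z(25): 25·25+7=632≡8 → I
C(2): 25·2+7=57≡5 → F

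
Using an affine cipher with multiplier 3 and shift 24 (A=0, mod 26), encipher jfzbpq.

j(9): 3·9+24=51≡25 → z
f(5): 3·5+24=39≡13 → n
z(25): 3·25+24=99≡21 → v
b(1): 3·1+24=27≡1 → b
p(15): 3·15+24=69≡17 → r
q(16): 3·16+24=72≡20 → u

znvbru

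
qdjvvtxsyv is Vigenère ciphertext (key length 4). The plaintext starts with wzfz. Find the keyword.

ueew

Subtract each crib letter from the matching ciphertext letter (mod 26):
q(16)−w(22)=-6≡20 → u
d(3)−z(25)=-22≡4 → e
j(9)−f(5)=4 → e
v(21)−z(25)=-4≡22 → w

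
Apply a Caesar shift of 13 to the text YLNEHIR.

Y(24): 24+13=37≡11 → L
L(11): 11+13=24 → Y
N(13): 13+13=26≡0 → A
E(4): 4+13=17 → R
H(7): 7+13=20 → U
I(8): 8+13=21 → V
R(17): 17+13=30≡4 → E

LYARUVE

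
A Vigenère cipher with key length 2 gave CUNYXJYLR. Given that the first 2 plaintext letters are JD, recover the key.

Subtract each crib letter from the matching ciphertext letter (mod 26):
C(2)−J(9)=-7≡19 → T
U(20)−D(3)=17 → R

TR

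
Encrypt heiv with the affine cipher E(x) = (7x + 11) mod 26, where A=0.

h(7): 7·7+11=60≡8 → i
e(4): 7·4+11=39≡13 → n
i(8): 7·8+11=67≡15 → p
v(21): 7·21+11=158≡2 → c

inpc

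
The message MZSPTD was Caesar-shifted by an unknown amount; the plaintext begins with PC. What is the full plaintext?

From the crib: M(12)−P(15)=-3≡23, so the shift is 23.
Subtract 23 from each ciphertext letter:
M(12): 12−23=-11≡15 → P
Z(25): 25−23=2 → C
S(18): 18−23=-5≡21 → V
P(15): 15−23=-8≡18 → S
T(19): 19−23=-4≡22 → W
D(3): 3−23=-20≡6 → G

PCVSWG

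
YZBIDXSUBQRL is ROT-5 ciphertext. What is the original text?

TUWDYSNPWLMG

Y(24): 24−5=19 → T
Z(25): 25−5=20 → U
B(1): 1−5=-4≡22 → W
I(8): 8−5=3 → D
D(3): 3−5=-2≡24 → Y
X(23): 23−5=18 → S
S(18): 18−5=13 → N
U(20): 20−5=15 → P
B(1): 1−5=-4≡22 → W
Q(16): 16−5=11 → L
R(17): 17−5=12 → M
L(11): 11−5=6 → G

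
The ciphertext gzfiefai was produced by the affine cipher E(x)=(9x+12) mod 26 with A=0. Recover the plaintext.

The inverse of 9 mod 26 is 3, since 9·3=27≡1. Apply D(y)=3·(y−12) mod 26:
g(6): 3·(6−12)=-18≡8 → i
z(25): 3·(25−12)=39≡13 → n
f(5): 3·(5−12)=-21≡5 → f
i(8): 3·(8−12)=-12≡14 → o
e(4): 3·(4−12)=-24≡2 → c
f(5): 3·(5−12)=-21≡5 → f
a(0): 3·(0−12)=-36≡16 → q
i(8): 3·(8−12)=-12≡14 → o

infocfqo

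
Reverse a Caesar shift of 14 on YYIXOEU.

Y(24): 24−14=10 → K
Y(24): 24−14=10 → K
I(8): 8−14=-6≡20 → U
X(23): 23−14=9 → J
O(14): 14−14=0 → A
E(4): 4−14=-10≡16 → Q
U(20): 20−14=6 → G

KKUJAQG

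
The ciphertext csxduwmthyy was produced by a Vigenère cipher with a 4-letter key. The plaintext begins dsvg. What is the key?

Subtract each crib letter from the matching ciphertext letter (mod 26):
c(2)−d(3)=-1≡25 → z
s(18)−s(18)=0 → a
x(23)−v(21)=2 → c
d(3)−g(6)=-3≡23 → x

zacx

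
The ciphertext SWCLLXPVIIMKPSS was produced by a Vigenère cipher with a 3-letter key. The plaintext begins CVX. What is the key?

QBF

Subtract each crib letter from the matching ciphertext letter (mod 26):
S(18)−C(2)=16 → Q
W(22)−V(21)=1 → B
C(2)−X(23)=-21≡5 → F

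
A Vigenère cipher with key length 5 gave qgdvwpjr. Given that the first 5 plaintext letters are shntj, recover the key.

yzqcn

Subtract each crib letter from the matching ciphertext letter (mod 26):
q(16)−s(18)=-2≡24 → y
g(6)−h(7)=-1≡25 → z
d(3)−n(13)=-10≡16 → q
v(21)−t(19)=2 → c
w(22)−j(9)=13 → n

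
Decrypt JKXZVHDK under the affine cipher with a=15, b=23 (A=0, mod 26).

The inverse of 15 mod 26 is 7, since 15·7=105≡1. Apply D(y)=7·(y−23) mod 26:
J(9): 7·(9−23)=-98≡6 → G
K(10): 7·(10−23)=-91≡13 → N
X(23): 7·(23−23)=0 → A
Z(25): 7·(25−23)=14 → O
V(21): 7·(21−23)=-14≡12 → M
H(7): 7·(7−23)=-112≡18 → S
D(3): 7·(3−23)=-140≡16 → Q
K(10): 7·(10−23)=-91≡13 → N

GNAOMSQN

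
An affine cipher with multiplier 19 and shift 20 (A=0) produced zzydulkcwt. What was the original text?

The inverse of 19 mod 26 is 11, since 19·11=209≡1. Apply D(y)=11·(y−20) mod 26:
z(25): 11·(25−20)=55≡3 → d
z(25): 11·(25−20)=55≡3 → d
y(24): 11·(24−20)=44≡18 → s
d(3): 11·(3−20)=-187≡21 → v
u(20): 11·(20−20)=0 → a
l(11): 11·(11−20)=-99≡5 → f
k(10): 11·(10−20)=-110≡20 → u
c(2): 11·(2−20)=-198≡10 → k
w(22): 11·(22−20)=22 → w
t(19): 11·(19−20)=-11≡15 → p

ddsvafukwp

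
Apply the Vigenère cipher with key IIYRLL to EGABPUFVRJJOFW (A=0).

Repeat the key across the message: IIYRLLIIYRLLII
E(4)+I(8): 12 → M
G(6)+I(8): 14 → O
A(0)+Y(24): 24 → Y
B(1)+R(17): 18 → S
P(15)+L(11): 26≡0 → A
U(20)+L(11): 31≡5 → F
F(5)+I(8): 13 → N
V(21)+I(8): 29≡3 → D
R(17)+Y(24): 41≡15 → P
J(9)+R(17): 26≡0 → A
J(9)+L(11): 20 → U
O(14)+L(11): 25 → Z
F(5)+I(8): 13 → N
W(22)+I(8): 30≡4 → E

MOYSAFNDPAUZNE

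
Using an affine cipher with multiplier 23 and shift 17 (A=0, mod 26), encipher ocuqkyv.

bljvnxg

o(14): 23·14+17=339≡1 → b
c(2): 23·2+17=63≡11 → l
u(20): 23·20+17=477≡9 → j
q(16): 23·16+17=385≡21 → v
k(10): 23·10+17=247≡13 → n
y(24): 23·24+17=569≡23 → x
v(21): 23·21+17=500≡6 → g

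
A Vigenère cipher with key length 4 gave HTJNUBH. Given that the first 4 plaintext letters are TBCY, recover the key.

OSHP

Subtract each crib letter from the matching ciphertext letter (mod 26):
H(7)−T(19)=-12≡14 → O
T(19)−B(1)=18 → S
J(9)−C(2)=7 → H
N(13)−Y(24)=-11≡15 → P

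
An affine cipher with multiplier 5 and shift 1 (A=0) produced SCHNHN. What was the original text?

The inverse of 5 mod 26 is 21, since 5·21=105≡1. Apply D(y)=21·(y−1) mod 26:
S(18): 21·(18−1)=357≡19 → T
C(2): 21·(2−1)=21 → V
H(7): 21·(7−1)=126≡22 → W
N(13): 21·(13−1)=252≡18 → S
H(7): 21·(7−1)=126≡22 → W
N(13): 21·(13−1)=252≡18 → S

TVWSWS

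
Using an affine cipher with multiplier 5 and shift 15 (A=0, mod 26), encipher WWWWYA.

VVVVFP

W(22): 5·22+15=125≡21 → V
W(22): 5·22+15=125≡21 → V
W(22): 5·22+15=125≡21 → V
W(22): 5·22+15=125≡21 → V
Y(24): 5·24+15=135≡5 → F
A(0): 5·0+15=15 → P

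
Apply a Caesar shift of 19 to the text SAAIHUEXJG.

LTTBANXQCZ

S(18): 18+19=37≡11 → L
A(0): 0+19=19 → T
A(0): 0+19=19 → T
I(8): 8+19=27≡1 → B
H(7): 7+19=26≡0 → A
U(20): 20+19=39≡13 → N
E(4): 4+19=23 → X
X(23): 23+19=42≡16 → Q
J(9): 9+19=28≡2 → C
G(6): 6+19=25 → Z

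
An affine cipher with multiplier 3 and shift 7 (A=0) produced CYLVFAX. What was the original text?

The inverse of 3 mod 26 is 9, since 3·9=27≡1. Apply D(y)=9·(y−7) mod 26:
C(2): 9·(2−7)=-45≡7 → H
Y(24): 9·(24−7)=153≡23 → X
L(11): 9·(11−7)=36≡10 → K
V(21): 9·(21−7)=126≡22 → W
F(5): 9·(5−7)=-18≡8 → I
A(0): 9·(0−7)=-63≡15 → P
X(23): 9·(23−7)=144≡14 → O

HXKWIPO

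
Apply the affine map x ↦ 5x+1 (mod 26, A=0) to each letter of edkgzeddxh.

vqzfwvqqmk

e(4): 5·4+1=21 → v
d(3): 5·3+1=16 → q
k(10): 5·10+1=51≡25 → z
g(6): 5·6+1=31≡5 → f
z(25): 5·25+1=126≡22 → w
e(4): 5·4+1=21 → v
d(3): 5·3+1=16 → q
d(3): 5·3+1=16 → q
x(23): 5·23+1=116≡12 → m
h(7): 5·7+1=36≡10 → k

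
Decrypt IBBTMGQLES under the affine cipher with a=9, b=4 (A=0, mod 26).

The inverse of 9 mod 26 is 3, since 9·3=27≡1. Apply D(y)=3·(y−4) mod 26:
I(8): 3·(8−4)=12 → M
B(1): 3·(1−4)=-9≡17 → R
B(1): 3·(1−4)=-9≡17 → R
T(19): 3·(19−4)=45≡19 → T
M(12): 3·(12−4)=24 → Y
G(6): 3·(6−4)=6 → G
Q(16): 3·(16−4)=36≡10 → K
L(11): 3·(11−4)=21 → V
E(4): 3·(4−4)=0 → A
S(18): 3·(18−4)=42≡16 → Q

MRRTYGKVAQ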